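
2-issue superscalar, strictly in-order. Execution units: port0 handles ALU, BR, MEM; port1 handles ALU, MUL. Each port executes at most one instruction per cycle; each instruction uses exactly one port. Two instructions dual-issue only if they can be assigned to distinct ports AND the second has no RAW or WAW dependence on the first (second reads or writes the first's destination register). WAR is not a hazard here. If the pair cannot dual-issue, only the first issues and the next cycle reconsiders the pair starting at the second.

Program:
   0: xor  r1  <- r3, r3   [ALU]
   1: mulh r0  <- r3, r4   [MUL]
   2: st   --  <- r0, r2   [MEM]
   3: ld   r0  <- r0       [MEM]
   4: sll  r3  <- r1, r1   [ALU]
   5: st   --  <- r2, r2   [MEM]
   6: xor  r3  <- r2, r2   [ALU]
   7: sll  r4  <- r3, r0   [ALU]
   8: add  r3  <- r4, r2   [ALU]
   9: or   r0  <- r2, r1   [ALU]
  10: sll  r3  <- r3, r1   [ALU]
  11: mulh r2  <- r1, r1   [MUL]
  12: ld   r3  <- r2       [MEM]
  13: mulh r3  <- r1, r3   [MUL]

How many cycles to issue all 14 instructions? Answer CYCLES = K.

t=0 i0/i1:xor;mulh ; dual
t=1 i2:st ; no-port MEM/MEM
t=2 i3/i4:ld;sll ; dual
t=3 i5/i6:st;xor ; dual
t=4 i7:sll ; RAW r4
t=5 i8/i9:add;or ; dual
t=6 i10/i11:sll;mulh ; dual
t=7 i12:ld ; RAW+WAW r3
t=8 i13:mulh ; tail

CYCLES = 9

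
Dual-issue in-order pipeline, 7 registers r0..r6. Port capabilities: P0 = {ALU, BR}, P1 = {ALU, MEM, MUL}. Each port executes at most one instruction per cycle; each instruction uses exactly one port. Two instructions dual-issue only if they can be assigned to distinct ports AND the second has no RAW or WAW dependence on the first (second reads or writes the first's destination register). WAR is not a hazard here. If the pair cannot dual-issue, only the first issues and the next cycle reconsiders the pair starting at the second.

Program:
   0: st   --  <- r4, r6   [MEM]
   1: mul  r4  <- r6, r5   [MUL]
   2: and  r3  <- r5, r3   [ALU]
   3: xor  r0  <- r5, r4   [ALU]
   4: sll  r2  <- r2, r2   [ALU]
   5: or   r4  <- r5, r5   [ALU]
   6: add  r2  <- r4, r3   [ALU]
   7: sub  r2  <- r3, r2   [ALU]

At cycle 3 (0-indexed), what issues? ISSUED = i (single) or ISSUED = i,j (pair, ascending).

ISSUED = 5

t=0 i0:st ; no-port MEM/MUL
t=1 i1,i2:mul;and ; pair
t=2 i3,i4:xor;sll ; pair
t=3 i5:or ; RAW r4
t=4 i6:add ; RAW+WAW r2
t=5 i7:sub ; tail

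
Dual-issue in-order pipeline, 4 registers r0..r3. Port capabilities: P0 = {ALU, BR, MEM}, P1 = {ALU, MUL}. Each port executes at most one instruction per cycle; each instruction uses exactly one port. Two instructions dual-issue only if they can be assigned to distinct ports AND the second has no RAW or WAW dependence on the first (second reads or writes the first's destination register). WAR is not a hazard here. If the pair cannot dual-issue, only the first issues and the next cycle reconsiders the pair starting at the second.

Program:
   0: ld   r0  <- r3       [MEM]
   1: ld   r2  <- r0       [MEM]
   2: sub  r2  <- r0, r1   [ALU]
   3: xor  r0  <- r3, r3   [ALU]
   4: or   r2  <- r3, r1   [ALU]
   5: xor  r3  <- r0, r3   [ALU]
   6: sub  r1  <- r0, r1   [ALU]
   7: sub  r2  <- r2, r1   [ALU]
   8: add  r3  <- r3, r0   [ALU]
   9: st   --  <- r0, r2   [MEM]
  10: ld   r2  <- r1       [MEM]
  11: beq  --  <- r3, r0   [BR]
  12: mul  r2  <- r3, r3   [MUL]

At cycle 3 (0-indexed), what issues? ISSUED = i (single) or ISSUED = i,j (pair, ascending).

ISSUED = 4,5

  cy0 -> i0 (ld.MEM) no-port MEM/MEM
  cy1 -> i1 (ld.MEM) WAW r2
  cy2 -> i2/i3 (sub.ALU+xor.ALU) pair
  cy3 -> i4/i5 (or.ALU+xor.ALU) pair
  cy4 -> i6 (sub.ALU) RAW r1
  cy5 -> i7/i8 (sub.ALU+add.ALU) pair
  cy6 -> i9 (st.MEM) no-port MEM/MEM
  cy7 -> i10 (ld.MEM) no-port MEM/BR
  cy8 -> i11/i12 (beq.BR+mul.MUL) pair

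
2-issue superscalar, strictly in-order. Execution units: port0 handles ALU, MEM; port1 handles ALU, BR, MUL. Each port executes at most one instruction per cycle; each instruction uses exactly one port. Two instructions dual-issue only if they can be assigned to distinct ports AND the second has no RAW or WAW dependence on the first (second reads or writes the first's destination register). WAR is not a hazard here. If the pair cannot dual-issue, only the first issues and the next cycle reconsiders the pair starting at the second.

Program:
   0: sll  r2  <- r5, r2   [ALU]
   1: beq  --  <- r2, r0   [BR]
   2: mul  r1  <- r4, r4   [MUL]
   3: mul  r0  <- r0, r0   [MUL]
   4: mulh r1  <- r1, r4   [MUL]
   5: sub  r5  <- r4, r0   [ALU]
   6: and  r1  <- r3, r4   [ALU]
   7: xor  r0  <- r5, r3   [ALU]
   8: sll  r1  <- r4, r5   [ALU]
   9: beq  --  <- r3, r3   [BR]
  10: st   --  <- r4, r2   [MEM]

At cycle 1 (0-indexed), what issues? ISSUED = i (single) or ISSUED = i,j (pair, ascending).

ISSUED = 1

[0] i0  sll  -- RAW r2
[1] i1  beq  -- no-port BR/MUL
[2] i2  mul  -- no-port MUL/MUL
[3] i3  mul  -- no-port MUL/MUL
[4] i4+i5  mulh sub  -- dual
[5] i6+i7  and xor  -- dual
[6] i8+i9  sll beq  -- dual
[7] i10  st  -- tail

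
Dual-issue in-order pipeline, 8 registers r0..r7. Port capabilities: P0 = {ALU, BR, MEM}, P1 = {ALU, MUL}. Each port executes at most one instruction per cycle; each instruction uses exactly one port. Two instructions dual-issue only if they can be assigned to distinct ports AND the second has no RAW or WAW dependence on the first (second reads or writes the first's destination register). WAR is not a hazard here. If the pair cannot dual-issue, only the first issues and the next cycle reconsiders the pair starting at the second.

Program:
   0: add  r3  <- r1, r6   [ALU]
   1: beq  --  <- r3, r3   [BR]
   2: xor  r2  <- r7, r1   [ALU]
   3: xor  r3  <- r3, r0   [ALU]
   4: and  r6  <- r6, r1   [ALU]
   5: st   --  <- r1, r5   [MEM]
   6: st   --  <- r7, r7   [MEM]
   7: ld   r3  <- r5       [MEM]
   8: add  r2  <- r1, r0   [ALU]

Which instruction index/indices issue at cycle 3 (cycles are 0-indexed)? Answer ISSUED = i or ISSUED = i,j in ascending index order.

  cy0 -> i0 (add) RAW r3
  cy1 -> i1,i2 (beq xor) 2-wide
  cy2 -> i3,i4 (xor and) 2-wide
  cy3 -> i5 (st) no-port MEM/MEM
  cy4 -> i6 (st) no-port MEM/MEM
  cy5 -> i7,i8 (ld add) 2-wide

ISSUED = 5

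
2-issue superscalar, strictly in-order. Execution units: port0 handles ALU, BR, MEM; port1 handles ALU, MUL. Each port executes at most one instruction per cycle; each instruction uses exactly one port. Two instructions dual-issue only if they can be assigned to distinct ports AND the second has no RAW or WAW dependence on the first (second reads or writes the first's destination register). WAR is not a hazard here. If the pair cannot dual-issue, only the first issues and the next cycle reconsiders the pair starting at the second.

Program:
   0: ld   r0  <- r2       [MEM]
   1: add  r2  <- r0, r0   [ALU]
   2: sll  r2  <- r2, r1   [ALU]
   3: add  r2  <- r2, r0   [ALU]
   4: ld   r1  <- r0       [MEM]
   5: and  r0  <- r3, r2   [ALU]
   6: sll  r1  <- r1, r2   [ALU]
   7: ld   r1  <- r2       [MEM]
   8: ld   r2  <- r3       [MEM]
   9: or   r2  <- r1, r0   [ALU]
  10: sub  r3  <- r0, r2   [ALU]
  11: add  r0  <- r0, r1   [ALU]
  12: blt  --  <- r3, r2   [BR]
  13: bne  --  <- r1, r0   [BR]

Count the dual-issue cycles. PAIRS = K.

PAIRS = 3

c0: i0 ld  RAW r0
c1: i1 add  RAW+WAW r2
c2: i2 sll  RAW+WAW r2
c3: i3&i4 add;ld  pair
c4: i5&i6 and;sll  pair
c5: i7 ld  no-port MEM/MEM
c6: i8 ld  WAW r2
c7: i9 or  RAW r2
c8: i10&i11 sub;add  pair
c9: i12 blt  no-port BR/BR
c10: i13 bne  tail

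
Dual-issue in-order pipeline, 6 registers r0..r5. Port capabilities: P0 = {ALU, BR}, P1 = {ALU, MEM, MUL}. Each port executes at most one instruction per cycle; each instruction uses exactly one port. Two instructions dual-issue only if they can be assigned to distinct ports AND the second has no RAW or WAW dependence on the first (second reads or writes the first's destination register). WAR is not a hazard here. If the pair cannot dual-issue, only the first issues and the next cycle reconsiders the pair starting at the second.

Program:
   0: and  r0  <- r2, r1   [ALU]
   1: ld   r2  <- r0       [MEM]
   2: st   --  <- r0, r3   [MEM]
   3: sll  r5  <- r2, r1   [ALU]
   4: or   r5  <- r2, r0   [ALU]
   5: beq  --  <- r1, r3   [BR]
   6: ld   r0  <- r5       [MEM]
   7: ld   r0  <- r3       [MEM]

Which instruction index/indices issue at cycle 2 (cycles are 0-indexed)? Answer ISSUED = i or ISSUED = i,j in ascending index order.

0. and @i0  | RAW r0
1. ld @i1  | no-port MEM/MEM
2. st sll @i2/i3  | 2-wide
3. or beq @i4/i5  | 2-wide
4. ld @i6  | no-port MEM/MEM
5. ld @i7  | tail

ISSUED = 2,3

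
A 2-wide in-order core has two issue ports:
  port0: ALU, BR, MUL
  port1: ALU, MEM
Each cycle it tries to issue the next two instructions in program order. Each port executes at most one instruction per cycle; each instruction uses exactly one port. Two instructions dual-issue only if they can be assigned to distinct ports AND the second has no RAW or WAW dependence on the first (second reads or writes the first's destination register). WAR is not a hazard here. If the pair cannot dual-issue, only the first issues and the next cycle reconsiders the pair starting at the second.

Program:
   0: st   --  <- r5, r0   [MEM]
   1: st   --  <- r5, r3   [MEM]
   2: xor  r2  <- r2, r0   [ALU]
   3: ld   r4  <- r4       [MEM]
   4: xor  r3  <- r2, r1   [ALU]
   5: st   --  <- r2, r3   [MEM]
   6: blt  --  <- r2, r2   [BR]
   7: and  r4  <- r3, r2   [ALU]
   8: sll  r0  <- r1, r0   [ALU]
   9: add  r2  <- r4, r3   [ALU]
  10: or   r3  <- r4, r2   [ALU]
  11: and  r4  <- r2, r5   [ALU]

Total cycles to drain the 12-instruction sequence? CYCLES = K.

CYCLES = 7

#0 head=0: st i0 no-port MEM/MEM
#1 head=1: st/xor i1/i2 dual
#2 head=3: ld/xor i3/i4 dual
#3 head=5: st/blt i5/i6 dual
#4 head=7: and/sll i7/i8 dual
#5 head=9: add i9 RAW r2
#6 head=10: or/and i10/i11 dual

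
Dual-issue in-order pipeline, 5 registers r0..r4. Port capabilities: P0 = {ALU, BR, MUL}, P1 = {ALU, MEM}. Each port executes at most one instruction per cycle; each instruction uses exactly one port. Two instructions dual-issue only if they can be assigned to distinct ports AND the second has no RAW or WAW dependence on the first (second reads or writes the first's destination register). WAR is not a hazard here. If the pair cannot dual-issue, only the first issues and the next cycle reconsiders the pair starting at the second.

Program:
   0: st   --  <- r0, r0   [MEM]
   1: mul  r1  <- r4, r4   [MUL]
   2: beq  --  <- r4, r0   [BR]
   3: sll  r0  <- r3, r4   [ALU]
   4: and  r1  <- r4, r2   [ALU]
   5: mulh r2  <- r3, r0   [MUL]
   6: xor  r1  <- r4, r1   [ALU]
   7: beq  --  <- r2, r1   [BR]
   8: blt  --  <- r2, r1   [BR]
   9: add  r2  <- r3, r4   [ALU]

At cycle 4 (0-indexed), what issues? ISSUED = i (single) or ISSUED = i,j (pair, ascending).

[0] i0/i1  st+mul  -- dual
[1] i2/i3  beq+sll  -- dual
[2] i4/i5  and+mulh  -- dual
[3] i6  xor  -- RAW r1
[4] i7  beq  -- no-port BR/BR
[5] i8/i9  blt+add  -- dual

ISSUED = 7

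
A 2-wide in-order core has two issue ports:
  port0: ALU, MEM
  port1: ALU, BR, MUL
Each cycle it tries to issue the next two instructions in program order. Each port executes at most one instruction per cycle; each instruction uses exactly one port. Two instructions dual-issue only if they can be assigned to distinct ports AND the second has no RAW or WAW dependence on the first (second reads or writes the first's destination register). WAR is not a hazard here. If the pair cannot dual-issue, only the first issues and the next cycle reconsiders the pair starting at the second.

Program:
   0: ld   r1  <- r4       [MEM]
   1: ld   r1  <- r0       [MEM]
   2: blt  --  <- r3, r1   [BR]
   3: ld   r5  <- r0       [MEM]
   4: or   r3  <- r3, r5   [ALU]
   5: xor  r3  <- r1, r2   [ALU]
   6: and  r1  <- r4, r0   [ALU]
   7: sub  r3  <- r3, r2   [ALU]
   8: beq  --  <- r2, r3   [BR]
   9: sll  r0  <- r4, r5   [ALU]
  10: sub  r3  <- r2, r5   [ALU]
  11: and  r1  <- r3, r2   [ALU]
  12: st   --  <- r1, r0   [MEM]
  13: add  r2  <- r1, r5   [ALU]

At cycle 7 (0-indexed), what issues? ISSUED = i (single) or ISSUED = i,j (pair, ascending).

ISSUED = 10

c0: i0 ld  no-port MEM/MEM
c1: i1 ld  RAW r1
c2: i2+i3 blt+ld  2-wide
c3: i4 or  WAW r3
c4: i5+i6 xor+and  2-wide
c5: i7 sub  RAW r3
c6: i8+i9 beq+sll  2-wide
c7: i10 sub  RAW r3
c8: i11 and  RAW r1
c9: i12+i13 st+add  2-wide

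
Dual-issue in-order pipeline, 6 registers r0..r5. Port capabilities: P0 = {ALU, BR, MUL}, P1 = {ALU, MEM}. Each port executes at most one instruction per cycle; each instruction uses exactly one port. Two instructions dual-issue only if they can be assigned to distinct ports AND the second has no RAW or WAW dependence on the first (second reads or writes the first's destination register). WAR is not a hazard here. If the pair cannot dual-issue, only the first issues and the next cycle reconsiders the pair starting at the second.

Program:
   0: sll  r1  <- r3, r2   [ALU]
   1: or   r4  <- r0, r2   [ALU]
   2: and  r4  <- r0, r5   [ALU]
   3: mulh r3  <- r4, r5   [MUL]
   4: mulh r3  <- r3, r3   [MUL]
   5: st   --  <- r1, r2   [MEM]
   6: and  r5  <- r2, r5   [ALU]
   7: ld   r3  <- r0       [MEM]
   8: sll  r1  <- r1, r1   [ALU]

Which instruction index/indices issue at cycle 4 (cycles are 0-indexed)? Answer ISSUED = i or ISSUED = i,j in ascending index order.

ISSUED = 6,7

c0: i0/i1 sll.ALU/or.ALU  dual
c1: i2 and.ALU  RAW r4
c2: i3 mulh.MUL  no-port MUL/MUL
c3: i4/i5 mulh.MUL/st.MEM  dual
c4: i6/i7 and.ALU/ld.MEM  dual
c5: i8 sll.ALU  tail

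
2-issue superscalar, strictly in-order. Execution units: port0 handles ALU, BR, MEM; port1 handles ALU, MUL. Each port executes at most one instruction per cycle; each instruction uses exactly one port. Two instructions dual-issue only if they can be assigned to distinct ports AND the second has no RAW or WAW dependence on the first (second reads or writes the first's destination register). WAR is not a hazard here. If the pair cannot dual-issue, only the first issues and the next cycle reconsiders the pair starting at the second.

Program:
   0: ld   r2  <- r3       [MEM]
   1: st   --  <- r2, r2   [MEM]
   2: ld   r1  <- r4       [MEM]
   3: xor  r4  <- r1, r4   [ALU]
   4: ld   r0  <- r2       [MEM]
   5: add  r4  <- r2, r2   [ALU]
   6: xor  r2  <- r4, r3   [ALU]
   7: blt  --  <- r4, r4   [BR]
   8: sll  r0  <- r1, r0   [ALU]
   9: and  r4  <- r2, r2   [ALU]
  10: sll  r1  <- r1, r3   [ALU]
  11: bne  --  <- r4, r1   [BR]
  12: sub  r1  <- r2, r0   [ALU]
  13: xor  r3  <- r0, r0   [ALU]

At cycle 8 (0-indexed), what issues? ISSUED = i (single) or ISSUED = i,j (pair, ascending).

ISSUED = 11,12

#0 head=0: ld.MEM i0 no-port MEM/MEM
#1 head=1: st.MEM i1 no-port MEM/MEM
#2 head=2: ld.MEM i2 RAW r1
#3 head=3: xor.ALU/ld.MEM i3&i4 pair
#4 head=5: add.ALU i5 RAW r4
#5 head=6: xor.ALU/blt.BR i6&i7 pair
#6 head=8: sll.ALU/and.ALU i8&i9 pair
#7 head=10: sll.ALU i10 RAW r1
#8 head=11: bne.BR/sub.ALU i11&i12 pair
#9 head=13: xor.ALU i13 tail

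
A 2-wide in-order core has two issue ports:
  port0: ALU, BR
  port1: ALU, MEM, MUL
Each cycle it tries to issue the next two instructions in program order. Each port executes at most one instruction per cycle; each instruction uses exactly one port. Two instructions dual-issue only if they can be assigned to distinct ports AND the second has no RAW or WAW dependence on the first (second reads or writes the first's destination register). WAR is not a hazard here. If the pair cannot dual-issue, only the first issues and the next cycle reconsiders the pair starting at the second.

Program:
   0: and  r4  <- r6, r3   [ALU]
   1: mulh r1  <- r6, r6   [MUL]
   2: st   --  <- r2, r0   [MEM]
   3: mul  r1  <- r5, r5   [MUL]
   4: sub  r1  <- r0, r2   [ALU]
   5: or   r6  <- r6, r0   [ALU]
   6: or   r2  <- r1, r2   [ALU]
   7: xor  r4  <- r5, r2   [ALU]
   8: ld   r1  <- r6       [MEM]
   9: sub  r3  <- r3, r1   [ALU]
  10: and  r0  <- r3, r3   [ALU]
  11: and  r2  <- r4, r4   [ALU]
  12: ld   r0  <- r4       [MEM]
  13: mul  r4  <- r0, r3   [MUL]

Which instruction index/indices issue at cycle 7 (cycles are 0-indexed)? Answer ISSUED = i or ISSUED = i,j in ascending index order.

ISSUED = 10,11

c0: i0&i1 and.ALU mulh.MUL  2-wide
c1: i2 st.MEM  no-port MEM/MUL
c2: i3 mul.MUL  WAW r1
c3: i4&i5 sub.ALU or.ALU  2-wide
c4: i6 or.ALU  RAW r2
c5: i7&i8 xor.ALU ld.MEM  2-wide
c6: i9 sub.ALU  RAW r3
c7: i10&i11 and.ALU and.ALU  2-wide
c8: i12 ld.MEM  no-port MEM/MUL
c9: i13 mul.MUL  tail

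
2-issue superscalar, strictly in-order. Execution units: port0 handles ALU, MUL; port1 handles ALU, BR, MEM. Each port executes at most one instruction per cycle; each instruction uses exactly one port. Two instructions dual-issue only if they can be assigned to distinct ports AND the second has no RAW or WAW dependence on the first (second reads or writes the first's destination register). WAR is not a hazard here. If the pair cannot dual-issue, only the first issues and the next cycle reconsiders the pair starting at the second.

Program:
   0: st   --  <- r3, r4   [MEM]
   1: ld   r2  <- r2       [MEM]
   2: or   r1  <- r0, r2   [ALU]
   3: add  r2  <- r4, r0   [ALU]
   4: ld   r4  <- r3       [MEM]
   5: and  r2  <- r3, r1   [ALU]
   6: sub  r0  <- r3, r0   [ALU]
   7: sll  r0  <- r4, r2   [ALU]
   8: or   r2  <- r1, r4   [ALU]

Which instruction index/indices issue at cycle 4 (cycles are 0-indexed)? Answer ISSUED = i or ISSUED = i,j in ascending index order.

ISSUED = 6

t=0 i0:st ; no-port MEM/MEM
t=1 i1:ld ; RAW r2
t=2 i2/i3:or+add ; dual
t=3 i4/i5:ld+and ; dual
t=4 i6:sub ; WAW r0
t=5 i7/i8:sll+or ; dual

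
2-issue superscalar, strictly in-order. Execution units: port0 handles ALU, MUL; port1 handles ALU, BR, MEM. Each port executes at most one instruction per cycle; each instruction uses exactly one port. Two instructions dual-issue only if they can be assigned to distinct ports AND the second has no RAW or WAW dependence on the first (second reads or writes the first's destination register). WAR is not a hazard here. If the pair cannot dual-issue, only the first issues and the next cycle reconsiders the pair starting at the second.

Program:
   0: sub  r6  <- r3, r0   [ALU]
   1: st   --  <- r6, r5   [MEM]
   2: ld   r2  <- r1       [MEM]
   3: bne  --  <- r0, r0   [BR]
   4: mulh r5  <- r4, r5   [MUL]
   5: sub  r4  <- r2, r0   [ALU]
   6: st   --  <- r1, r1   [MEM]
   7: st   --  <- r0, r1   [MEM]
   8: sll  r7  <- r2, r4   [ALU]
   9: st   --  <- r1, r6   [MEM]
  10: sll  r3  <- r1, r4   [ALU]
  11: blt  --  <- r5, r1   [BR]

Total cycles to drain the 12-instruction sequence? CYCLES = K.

CYCLES = 8

#0 head=0: sub i0 RAW r6
#1 head=1: st i1 no-port MEM/MEM
#2 head=2: ld i2 no-port MEM/BR
#3 head=3: bne+mulh i3&i4 2-wide
#4 head=5: sub+st i5&i6 2-wide
#5 head=7: st+sll i7&i8 2-wide
#6 head=9: st+sll i9&i10 2-wide
#7 head=11: blt i11 tail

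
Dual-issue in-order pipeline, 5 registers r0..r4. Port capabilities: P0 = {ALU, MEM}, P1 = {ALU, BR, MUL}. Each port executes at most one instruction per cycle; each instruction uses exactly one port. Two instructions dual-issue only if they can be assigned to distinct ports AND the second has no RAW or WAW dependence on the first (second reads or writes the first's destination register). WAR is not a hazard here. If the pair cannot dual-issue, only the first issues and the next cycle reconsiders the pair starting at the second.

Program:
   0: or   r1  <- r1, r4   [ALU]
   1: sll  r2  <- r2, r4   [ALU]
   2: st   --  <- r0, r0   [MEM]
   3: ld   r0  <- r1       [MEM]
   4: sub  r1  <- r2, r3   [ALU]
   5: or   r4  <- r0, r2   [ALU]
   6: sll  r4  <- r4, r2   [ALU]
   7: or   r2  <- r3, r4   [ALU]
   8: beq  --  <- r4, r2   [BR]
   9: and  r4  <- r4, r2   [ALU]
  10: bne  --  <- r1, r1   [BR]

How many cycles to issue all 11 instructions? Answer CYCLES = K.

CYCLES = 8

[0] i0,i1  or;sll  -- 2-wide
[1] i2  st  -- no-port MEM/MEM
[2] i3,i4  ld;sub  -- 2-wide
[3] i5  or  -- RAW+WAW r4
[4] i6  sll  -- RAW r4
[5] i7  or  -- RAW r2
[6] i8,i9  beq;and  -- 2-wide
[7] i10  bne  -- tail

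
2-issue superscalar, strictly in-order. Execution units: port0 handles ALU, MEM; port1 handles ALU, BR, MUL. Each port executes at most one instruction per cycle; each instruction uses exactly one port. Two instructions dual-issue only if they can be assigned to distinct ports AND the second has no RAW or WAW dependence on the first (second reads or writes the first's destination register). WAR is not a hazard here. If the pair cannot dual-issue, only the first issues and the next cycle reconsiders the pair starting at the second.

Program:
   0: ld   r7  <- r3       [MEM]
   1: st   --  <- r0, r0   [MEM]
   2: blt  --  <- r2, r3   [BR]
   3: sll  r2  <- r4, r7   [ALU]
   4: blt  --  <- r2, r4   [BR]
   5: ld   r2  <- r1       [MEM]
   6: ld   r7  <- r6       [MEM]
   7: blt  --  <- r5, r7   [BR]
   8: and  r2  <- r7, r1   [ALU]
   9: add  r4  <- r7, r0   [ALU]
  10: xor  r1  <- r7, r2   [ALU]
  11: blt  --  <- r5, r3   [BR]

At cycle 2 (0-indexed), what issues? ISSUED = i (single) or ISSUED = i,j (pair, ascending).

ISSUED = 3

[0] i0  ld.MEM  -- no-port MEM/MEM
[1] i1,i2  st.MEM blt.BR  -- 2-wide
[2] i3  sll.ALU  -- RAW r2
[3] i4,i5  blt.BR ld.MEM  -- 2-wide
[4] i6  ld.MEM  -- RAW r7
[5] i7,i8  blt.BR and.ALU  -- 2-wide
[6] i9,i10  add.ALU xor.ALU  -- 2-wide
[7] i11  blt.BR  -- tail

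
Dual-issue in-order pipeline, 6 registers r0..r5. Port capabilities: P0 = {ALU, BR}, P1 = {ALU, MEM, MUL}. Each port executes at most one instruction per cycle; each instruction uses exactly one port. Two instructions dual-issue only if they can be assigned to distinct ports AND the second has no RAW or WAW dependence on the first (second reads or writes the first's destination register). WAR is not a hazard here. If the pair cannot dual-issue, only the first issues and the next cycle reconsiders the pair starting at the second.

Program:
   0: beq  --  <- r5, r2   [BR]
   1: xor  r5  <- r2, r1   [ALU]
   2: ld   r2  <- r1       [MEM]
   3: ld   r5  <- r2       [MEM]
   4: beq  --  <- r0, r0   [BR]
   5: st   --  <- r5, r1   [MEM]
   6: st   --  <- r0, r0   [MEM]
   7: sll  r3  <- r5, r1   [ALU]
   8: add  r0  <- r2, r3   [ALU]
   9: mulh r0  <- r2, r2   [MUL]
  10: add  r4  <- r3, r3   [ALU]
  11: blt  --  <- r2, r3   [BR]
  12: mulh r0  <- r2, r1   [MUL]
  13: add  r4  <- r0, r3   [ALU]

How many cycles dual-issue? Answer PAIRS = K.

PAIRS = 5

0. beq;xor @i0/i1  | dual
1. ld @i2  | no-port MEM/MEM
2. ld;beq @i3/i4  | dual
3. st @i5  | no-port MEM/MEM
4. st;sll @i6/i7  | dual
5. add @i8  | WAW r0
6. mulh;add @i9/i10  | dual
7. blt;mulh @i11/i12  | dual
8. add @i13  | tail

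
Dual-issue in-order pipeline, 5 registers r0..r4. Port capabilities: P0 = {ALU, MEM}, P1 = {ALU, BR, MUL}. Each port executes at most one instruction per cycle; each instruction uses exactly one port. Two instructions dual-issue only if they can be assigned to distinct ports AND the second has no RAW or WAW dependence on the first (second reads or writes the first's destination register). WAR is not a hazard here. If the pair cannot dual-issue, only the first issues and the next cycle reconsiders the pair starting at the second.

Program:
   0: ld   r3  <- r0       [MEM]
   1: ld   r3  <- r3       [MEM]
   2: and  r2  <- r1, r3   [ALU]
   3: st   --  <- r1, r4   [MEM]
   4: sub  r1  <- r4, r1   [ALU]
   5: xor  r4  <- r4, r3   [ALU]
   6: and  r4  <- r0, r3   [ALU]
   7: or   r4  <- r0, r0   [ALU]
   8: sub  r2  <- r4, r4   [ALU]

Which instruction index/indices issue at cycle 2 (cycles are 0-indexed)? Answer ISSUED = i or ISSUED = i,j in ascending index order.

ISSUED = 2,3

  cy0 -> i0 (ld) no-port MEM/MEM
  cy1 -> i1 (ld) RAW r3
  cy2 -> i2,i3 (and st) 2-wide
  cy3 -> i4,i5 (sub xor) 2-wide
  cy4 -> i6 (and) WAW r4
  cy5 -> i7 (or) RAW r4
  cy6 -> i8 (sub) tail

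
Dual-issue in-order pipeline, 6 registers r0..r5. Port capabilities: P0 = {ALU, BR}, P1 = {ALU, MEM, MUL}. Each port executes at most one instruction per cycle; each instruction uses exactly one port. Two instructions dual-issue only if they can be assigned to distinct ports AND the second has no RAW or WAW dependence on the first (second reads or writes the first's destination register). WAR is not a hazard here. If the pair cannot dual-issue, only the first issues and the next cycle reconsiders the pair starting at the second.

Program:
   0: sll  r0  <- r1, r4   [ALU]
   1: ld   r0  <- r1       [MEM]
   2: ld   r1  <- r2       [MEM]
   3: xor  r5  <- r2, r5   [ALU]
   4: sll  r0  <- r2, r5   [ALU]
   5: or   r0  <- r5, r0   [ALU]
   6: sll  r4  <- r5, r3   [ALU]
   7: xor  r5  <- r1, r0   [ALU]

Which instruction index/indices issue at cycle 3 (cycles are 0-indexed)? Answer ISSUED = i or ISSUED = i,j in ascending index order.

c0: i0 sll  WAW r0
c1: i1 ld  no-port MEM/MEM
c2: i2&i3 ld xor  pair
c3: i4 sll  RAW+WAW r0
c4: i5&i6 or sll  pair
c5: i7 xor  tail

ISSUED = 4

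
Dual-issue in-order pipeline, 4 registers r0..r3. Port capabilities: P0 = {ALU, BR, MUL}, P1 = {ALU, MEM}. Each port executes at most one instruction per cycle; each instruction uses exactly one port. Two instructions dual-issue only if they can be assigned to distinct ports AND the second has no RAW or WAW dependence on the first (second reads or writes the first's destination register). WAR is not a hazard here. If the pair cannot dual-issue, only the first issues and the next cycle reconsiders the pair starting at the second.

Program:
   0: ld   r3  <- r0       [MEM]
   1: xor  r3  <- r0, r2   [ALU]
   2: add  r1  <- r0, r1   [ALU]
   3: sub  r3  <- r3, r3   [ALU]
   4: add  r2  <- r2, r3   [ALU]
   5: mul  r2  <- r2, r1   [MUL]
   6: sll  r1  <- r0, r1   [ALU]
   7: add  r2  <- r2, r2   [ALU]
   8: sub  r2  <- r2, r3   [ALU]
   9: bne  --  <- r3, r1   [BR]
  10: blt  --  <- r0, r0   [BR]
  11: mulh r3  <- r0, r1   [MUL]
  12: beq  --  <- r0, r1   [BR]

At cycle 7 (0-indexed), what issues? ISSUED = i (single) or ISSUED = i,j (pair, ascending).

c0: i0 ld.MEM  WAW r3
c1: i1/i2 xor.ALU+add.ALU  dual
c2: i3 sub.ALU  RAW r3
c3: i4 add.ALU  RAW+WAW r2
c4: i5/i6 mul.MUL+sll.ALU  dual
c5: i7 add.ALU  RAW+WAW r2
c6: i8/i9 sub.ALU+bne.BR  dual
c7: i10 blt.BR  no-port BR/MUL
c8: i11 mulh.MUL  no-port MUL/BR
c9: i12 beq.BR  tail

ISSUED = 10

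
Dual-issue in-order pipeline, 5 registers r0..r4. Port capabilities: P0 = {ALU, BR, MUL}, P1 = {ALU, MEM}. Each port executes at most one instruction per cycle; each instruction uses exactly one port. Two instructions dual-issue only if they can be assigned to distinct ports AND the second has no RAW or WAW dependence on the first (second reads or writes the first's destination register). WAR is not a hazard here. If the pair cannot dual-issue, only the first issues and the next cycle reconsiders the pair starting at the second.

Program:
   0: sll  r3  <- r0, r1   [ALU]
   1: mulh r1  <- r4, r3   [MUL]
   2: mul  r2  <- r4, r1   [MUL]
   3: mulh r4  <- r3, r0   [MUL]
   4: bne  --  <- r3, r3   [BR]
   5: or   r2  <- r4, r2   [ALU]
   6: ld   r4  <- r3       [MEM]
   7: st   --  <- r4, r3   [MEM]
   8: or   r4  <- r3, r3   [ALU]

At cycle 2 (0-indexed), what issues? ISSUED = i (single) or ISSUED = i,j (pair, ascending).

ISSUED = 2

#0 head=0: sll.ALU i0 RAW r3
#1 head=1: mulh.MUL i1 no-port MUL/MUL
#2 head=2: mul.MUL i2 no-port MUL/MUL
#3 head=3: mulh.MUL i3 no-port MUL/BR
#4 head=4: bne.BR+or.ALU i4&i5 dual
#5 head=6: ld.MEM i6 no-port MEM/MEM
#6 head=7: st.MEM+or.ALU i7&i8 dual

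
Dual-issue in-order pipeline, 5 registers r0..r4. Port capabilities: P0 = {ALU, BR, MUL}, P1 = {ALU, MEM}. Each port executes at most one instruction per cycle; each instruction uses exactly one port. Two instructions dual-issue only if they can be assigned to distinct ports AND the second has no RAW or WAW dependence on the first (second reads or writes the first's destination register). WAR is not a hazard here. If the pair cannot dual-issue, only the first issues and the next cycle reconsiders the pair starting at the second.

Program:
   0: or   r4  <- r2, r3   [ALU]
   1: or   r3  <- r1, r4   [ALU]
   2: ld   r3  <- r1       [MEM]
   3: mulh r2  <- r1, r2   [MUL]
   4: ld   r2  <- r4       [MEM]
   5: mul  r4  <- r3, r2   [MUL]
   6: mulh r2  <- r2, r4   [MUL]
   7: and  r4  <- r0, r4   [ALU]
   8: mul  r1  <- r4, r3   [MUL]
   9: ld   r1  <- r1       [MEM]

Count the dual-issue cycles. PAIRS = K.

PAIRS = 2

[0] i0  or.ALU  -- RAW r4
[1] i1  or.ALU  -- WAW r3
[2] i2+i3  ld.MEM/mulh.MUL  -- dual
[3] i4  ld.MEM  -- RAW r2
[4] i5  mul.MUL  -- no-port MUL/MUL
[5] i6+i7  mulh.MUL/and.ALU  -- dual
[6] i8  mul.MUL  -- RAW+WAW r1
[7] i9  ld.MEM  -- tail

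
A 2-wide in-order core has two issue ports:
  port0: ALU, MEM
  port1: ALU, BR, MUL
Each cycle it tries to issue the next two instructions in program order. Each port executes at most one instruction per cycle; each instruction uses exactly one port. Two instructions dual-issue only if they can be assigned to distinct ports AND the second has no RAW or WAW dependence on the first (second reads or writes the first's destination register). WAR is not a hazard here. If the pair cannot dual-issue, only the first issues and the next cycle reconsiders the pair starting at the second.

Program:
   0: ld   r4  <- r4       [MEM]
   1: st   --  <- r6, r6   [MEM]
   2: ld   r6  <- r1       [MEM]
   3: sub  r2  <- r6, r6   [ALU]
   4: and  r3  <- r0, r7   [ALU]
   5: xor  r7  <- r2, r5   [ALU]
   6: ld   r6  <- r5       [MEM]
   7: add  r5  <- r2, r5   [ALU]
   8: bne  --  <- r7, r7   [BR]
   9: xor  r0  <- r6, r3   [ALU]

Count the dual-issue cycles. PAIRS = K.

PAIRS = 3

c0: i0 ld  no-port MEM/MEM
c1: i1 st  no-port MEM/MEM
c2: i2 ld  RAW r6
c3: i3/i4 sub;and  dual
c4: i5/i6 xor;ld  dual
c5: i7/i8 add;bne  dual
c6: i9 xor  tail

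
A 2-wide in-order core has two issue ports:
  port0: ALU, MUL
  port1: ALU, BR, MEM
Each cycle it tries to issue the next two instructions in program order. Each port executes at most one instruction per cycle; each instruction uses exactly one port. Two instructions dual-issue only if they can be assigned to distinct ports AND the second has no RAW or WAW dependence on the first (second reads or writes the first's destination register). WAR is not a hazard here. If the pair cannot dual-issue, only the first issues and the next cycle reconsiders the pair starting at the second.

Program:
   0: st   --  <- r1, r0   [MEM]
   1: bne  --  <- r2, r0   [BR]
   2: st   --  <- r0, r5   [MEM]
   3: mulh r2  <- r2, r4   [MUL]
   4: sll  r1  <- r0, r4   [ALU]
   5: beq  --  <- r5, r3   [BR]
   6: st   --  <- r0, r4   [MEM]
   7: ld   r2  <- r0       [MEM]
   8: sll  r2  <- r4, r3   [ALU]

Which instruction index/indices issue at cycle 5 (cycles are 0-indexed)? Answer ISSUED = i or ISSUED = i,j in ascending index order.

  cy0 -> i0 (st) no-port MEM/BR
  cy1 -> i1 (bne) no-port BR/MEM
  cy2 -> i2&i3 (st mulh) 2-wide
  cy3 -> i4&i5 (sll beq) 2-wide
  cy4 -> i6 (st) no-port MEM/MEM
  cy5 -> i7 (ld) WAW r2
  cy6 -> i8 (sll) tail

ISSUED = 7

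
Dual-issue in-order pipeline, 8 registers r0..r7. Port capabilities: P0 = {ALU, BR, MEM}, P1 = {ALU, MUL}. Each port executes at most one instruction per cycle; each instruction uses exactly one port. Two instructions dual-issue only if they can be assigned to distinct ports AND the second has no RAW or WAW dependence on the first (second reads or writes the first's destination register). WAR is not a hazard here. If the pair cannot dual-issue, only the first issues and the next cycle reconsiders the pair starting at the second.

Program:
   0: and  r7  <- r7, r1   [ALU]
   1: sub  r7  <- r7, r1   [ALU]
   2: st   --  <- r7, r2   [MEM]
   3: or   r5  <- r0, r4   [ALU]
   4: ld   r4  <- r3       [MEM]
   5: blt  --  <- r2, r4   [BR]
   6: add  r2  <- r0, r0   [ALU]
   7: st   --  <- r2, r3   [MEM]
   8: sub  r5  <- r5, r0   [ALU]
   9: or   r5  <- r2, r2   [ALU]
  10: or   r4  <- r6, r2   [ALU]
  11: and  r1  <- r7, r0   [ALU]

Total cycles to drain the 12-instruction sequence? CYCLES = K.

0. and @i0  | RAW+WAW r7
1. sub @i1  | RAW r7
2. st or @i2+i3  | 2-wide
3. ld @i4  | no-port MEM/BR
4. blt add @i5+i6  | 2-wide
5. st sub @i7+i8  | 2-wide
6. or or @i9+i10  | 2-wide
7. and @i11  | tail

CYCLES = 8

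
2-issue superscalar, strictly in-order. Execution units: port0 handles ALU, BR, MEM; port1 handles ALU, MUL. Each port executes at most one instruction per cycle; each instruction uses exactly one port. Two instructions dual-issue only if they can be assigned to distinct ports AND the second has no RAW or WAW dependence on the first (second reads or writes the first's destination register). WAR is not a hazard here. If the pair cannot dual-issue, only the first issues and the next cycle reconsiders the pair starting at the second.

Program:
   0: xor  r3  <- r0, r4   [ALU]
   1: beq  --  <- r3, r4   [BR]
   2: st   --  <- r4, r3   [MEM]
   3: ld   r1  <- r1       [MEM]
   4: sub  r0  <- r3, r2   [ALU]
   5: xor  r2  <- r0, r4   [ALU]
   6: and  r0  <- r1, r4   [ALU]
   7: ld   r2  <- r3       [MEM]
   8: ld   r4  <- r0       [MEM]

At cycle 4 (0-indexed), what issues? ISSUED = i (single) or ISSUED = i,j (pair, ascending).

ISSUED = 5,6

t=0 i0:xor ; RAW r3
t=1 i1:beq ; no-port BR/MEM
t=2 i2:st ; no-port MEM/MEM
t=3 i3&i4:ld/sub ; dual
t=4 i5&i6:xor/and ; dual
t=5 i7:ld ; no-port MEM/MEM
t=6 i8:ld ; tail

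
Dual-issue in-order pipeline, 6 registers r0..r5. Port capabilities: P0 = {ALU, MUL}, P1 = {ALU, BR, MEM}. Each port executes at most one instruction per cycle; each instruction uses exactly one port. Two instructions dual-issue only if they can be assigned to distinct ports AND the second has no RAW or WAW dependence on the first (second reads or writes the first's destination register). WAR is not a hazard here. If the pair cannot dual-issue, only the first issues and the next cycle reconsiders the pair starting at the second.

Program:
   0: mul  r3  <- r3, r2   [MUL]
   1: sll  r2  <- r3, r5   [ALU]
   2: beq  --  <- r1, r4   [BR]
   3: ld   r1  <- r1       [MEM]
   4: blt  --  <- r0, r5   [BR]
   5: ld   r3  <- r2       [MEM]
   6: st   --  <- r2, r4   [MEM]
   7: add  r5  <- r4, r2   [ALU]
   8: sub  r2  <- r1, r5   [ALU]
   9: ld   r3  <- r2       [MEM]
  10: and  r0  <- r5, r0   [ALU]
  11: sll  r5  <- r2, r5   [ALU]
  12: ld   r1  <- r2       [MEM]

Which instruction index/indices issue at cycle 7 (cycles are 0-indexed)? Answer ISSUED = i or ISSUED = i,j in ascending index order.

ISSUED = 9,10

#0 head=0: mul.MUL i0 RAW r3
#1 head=1: sll.ALU;beq.BR i1/i2 2-wide
#2 head=3: ld.MEM i3 no-port MEM/BR
#3 head=4: blt.BR i4 no-port BR/MEM
#4 head=5: ld.MEM i5 no-port MEM/MEM
#5 head=6: st.MEM;add.ALU i6/i7 2-wide
#6 head=8: sub.ALU i8 RAW r2
#7 head=9: ld.MEM;and.ALU i9/i10 2-wide
#8 head=11: sll.ALU;ld.MEM i11/i12 2-wide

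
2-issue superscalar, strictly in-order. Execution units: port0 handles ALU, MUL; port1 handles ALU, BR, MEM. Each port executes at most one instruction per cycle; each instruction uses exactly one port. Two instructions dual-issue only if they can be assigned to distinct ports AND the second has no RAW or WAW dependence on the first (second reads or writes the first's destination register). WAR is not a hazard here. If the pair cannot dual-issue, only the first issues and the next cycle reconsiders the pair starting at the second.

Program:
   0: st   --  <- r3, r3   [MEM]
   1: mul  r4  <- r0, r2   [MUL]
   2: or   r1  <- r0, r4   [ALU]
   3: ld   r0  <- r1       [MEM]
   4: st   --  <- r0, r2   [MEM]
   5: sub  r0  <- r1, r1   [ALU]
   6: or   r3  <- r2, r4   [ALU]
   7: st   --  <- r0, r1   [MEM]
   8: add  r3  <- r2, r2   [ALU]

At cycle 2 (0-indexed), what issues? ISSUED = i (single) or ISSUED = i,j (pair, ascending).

c0: i0+i1 st.MEM;mul.MUL  2-wide
c1: i2 or.ALU  RAW r1
c2: i3 ld.MEM  no-port MEM/MEM
c3: i4+i5 st.MEM;sub.ALU  2-wide
c4: i6+i7 or.ALU;st.MEM  2-wide
c5: i8 add.ALU  tail

ISSUED = 3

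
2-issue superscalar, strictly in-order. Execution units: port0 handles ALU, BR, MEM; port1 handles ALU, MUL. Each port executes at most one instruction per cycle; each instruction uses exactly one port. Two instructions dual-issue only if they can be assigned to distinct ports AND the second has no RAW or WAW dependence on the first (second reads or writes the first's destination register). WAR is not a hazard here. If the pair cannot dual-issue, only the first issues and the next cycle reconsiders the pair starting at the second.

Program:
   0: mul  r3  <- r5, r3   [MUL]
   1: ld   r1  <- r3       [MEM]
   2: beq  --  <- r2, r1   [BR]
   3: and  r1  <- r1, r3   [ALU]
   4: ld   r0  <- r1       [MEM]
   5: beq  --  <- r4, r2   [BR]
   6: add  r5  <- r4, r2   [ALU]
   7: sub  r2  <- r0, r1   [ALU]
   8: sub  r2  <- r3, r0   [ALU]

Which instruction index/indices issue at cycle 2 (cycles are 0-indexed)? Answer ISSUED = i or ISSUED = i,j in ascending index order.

  cy0 -> i0 (mul.MUL) RAW r3
  cy1 -> i1 (ld.MEM) no-port MEM/BR
  cy2 -> i2/i3 (beq.BR and.ALU) dual
  cy3 -> i4 (ld.MEM) no-port MEM/BR
  cy4 -> i5/i6 (beq.BR add.ALU) dual
  cy5 -> i7 (sub.ALU) WAW r2
  cy6 -> i8 (sub.ALU) tail

ISSUED = 2,3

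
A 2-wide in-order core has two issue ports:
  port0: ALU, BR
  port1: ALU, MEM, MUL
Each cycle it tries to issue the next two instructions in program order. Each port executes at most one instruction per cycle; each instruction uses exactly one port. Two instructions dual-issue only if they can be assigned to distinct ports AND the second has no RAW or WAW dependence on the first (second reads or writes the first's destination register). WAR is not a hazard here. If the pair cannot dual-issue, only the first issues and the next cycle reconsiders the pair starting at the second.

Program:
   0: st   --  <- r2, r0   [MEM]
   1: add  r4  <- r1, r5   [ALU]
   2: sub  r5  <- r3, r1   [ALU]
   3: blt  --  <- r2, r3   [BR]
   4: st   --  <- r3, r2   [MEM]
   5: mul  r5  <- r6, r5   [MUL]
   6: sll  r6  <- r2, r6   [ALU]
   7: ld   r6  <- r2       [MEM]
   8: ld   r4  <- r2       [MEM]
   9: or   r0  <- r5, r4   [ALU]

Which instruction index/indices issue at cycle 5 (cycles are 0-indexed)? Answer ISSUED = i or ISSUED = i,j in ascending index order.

ISSUED = 8

[0] i0/i1  st.MEM;add.ALU  -- 2-wide
[1] i2/i3  sub.ALU;blt.BR  -- 2-wide
[2] i4  st.MEM  -- no-port MEM/MUL
[3] i5/i6  mul.MUL;sll.ALU  -- 2-wide
[4] i7  ld.MEM  -- no-port MEM/MEM
[5] i8  ld.MEM  -- RAW r4
[6] i9  or.ALU  -- tail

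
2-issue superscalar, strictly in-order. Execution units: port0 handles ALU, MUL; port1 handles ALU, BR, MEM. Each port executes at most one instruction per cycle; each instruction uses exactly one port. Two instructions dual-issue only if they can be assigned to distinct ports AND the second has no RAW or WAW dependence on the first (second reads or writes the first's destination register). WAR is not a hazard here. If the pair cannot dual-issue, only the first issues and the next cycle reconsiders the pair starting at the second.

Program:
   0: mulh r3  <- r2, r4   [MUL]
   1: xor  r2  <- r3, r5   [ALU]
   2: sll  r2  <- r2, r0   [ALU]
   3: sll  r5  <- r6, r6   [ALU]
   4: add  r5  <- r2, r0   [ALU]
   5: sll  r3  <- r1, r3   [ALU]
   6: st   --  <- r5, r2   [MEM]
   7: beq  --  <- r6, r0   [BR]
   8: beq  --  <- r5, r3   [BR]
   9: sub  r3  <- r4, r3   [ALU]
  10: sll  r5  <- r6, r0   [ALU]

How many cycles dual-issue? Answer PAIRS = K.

PAIRS = 3

c0: i0 mulh.MUL  RAW r3
c1: i1 xor.ALU  RAW+WAW r2
c2: i2/i3 sll.ALU sll.ALU  2-wide
c3: i4/i5 add.ALU sll.ALU  2-wide
c4: i6 st.MEM  no-port MEM/BR
c5: i7 beq.BR  no-port BR/BR
c6: i8/i9 beq.BR sub.ALU  2-wide
c7: i10 sll.ALU  tail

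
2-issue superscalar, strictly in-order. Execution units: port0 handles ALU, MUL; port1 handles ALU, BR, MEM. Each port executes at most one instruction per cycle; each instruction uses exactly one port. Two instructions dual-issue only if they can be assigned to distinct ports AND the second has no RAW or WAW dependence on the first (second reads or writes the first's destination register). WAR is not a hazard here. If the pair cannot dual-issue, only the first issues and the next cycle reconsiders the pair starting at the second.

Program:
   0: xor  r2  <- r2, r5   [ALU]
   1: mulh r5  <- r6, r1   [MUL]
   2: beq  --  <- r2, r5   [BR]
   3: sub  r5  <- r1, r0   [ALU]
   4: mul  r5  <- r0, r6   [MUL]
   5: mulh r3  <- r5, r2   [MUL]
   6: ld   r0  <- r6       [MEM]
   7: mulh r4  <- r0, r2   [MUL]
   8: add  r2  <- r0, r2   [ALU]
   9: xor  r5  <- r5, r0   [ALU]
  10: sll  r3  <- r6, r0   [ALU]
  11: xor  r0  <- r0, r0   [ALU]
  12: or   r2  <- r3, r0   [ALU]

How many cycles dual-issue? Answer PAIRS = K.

PAIRS = 5

  cy0 -> i0,i1 (xor.ALU;mulh.MUL) pair
  cy1 -> i2,i3 (beq.BR;sub.ALU) pair
  cy2 -> i4 (mul.MUL) no-port MUL/MUL
  cy3 -> i5,i6 (mulh.MUL;ld.MEM) pair
  cy4 -> i7,i8 (mulh.MUL;add.ALU) pair
  cy5 -> i9,i10 (xor.ALU;sll.ALU) pair
  cy6 -> i11 (xor.ALU) RAW r0
  cy7 -> i12 (or.ALU) tail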